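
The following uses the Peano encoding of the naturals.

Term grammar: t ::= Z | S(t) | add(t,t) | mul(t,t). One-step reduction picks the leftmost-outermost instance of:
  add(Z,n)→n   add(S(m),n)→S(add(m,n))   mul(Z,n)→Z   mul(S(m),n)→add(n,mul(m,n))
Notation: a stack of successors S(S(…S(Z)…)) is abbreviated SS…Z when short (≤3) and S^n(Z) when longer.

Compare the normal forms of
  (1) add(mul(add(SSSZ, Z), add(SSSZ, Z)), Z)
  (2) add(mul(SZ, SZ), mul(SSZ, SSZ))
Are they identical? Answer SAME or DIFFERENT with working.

Answer: DIFFERENT — A ⇓ S^9(Z), B ⇓ S^5(Z)

Derivation:
Term A:
  start: add(mul(add(SSSZ, Z), add(SSSZ, Z)), Z)
  [1] add(mul(S(add(SSZ, Z)), add(SSSZ, Z)), Z)
  [2] add(add(add(SSSZ, Z), mul(add(SSZ, Z), add(SSSZ, Z))), Z)
  [3] add(add(S(add(SSZ, Z)), mul(add(SSZ, Z), add(SSSZ, Z))), Z)
  [4] add(S(add(add(SSZ, Z), mul(add(SSZ, Z), add(SSSZ, Z)))), Z)
  [5] S(add(add(add(SSZ, Z), mul(add(SSZ, Z), add(SSSZ, Z))), Z))
  [6] S(add(add(S(add(SZ, Z)), mul(add(SSZ, Z), add(SSSZ, Z))), Z))
  [7] S(add(S(add(add(SZ, Z), mul(add(SSZ, Z), add(SSSZ, Z)))), Z))
  [8] S(S(add(add(add(SZ, Z), mul(add(SSZ, Z), add(SSSZ, Z))), Z)))
  [9] S(S(add(add(S(add(Z, Z)), mul(add(SSZ, Z), add(SSSZ, Z))), Z)))
  [10] S(S(add(S(add(add(Z, Z), mul(add(SSZ, Z), add(SSSZ, Z)))), Z)))
  [11] S(S(S(add(add(add(Z, Z), mul(add(SSZ, Z), add(SSSZ, Z))), Z))))
  [12] S(S(S(add(add(Z, mul(add(SSZ, Z), add(SSSZ, Z))), Z))))
  [13] S(S(S(add(mul(add(SSZ, Z), add(SSSZ, Z)), Z))))
  [14] S(S(S(add(mul(S(add(SZ, Z)), add(SSSZ, Z)), Z))))
  [15] S(S(S(add(add(add(SSSZ, Z), mul(add(SZ, Z), add(SSSZ, Z))), Z))))
  [16] S(S(S(add(add(S(add(SSZ, Z)), mul(add(SZ, Z), add(SSSZ, Z))), Z))))
  [17] S(S(S(add(S(add(add(SSZ, Z), mul(add(SZ, Z), add(SSSZ, Z)))), Z))))
  [18] S(S(S(S(add(add(add(SSZ, Z), mul(add(SZ, Z), add(SSSZ, Z))), Z)))))
  [19] S(S(S(S(add(add(S(add(SZ, Z)), mul(add(SZ, Z), add(SSSZ, Z))), Z)))))
  [20] S(S(S(S(add(S(add(add(SZ, Z), mul(add(SZ, Z), add(SSSZ, Z)))), Z)))))
  [21] S(S(S(S(S(add(add(add(SZ, Z), mul(add(SZ, Z), add(SSSZ, Z))), Z))))))
  [22] S(S(S(S(S(add(add(S(add(Z, Z)), mul(add(SZ, Z), add(SSSZ, Z))), Z))))))
  [23] S(S(S(S(S(add(S(add(add(Z, Z), mul(add(SZ, Z), add(SSSZ, Z)))), Z))))))
  [24] S(S(S(S(S(S(add(add(add(Z, Z), mul(add(SZ, Z), add(SSSZ, Z))), Z)))))))
  [25] S(S(S(S(S(S(add(add(Z, mul(add(SZ, Z), add(SSSZ, Z))), Z)))))))
  [26] S(S(S(S(S(S(add(mul(add(SZ, Z), add(SSSZ, Z)), Z)))))))
  [27] S(S(S(S(S(S(add(mul(S(add(Z, Z)), add(SSSZ, Z)), Z)))))))
  [28] S(S(S(S(S(S(add(add(add(SSSZ, Z), mul(add(Z, Z), add(SSSZ, Z))), Z)))))))
  [29] S(S(S(S(S(S(add(add(S(add(SSZ, Z)), mul(add(Z, Z), add(SSSZ, Z))), Z)))))))
  [30] S(S(S(S(S(S(add(S(add(add(SSZ, Z), mul(add(Z, Z), add(SSSZ, Z)))), Z)))))))
  [31] S(S(S(S(S(S(S(add(add(add(SSZ, Z), mul(add(Z, Z), add(SSSZ, Z))), Z))))))))
  [32] S(S(S(S(S(S(S(add(add(S(add(SZ, Z)), mul(add(Z, Z), add(SSSZ, Z))), Z))))))))
  [33] S(S(S(S(S(S(S(add(S(add(add(SZ, Z), mul(add(Z, Z), add(SSSZ, Z)))), Z))))))))
  [34] S(S(S(S(S(S(S(S(add(add(add(SZ, Z), mul(add(Z, Z), add(SSSZ, Z))), Z)))))))))
  [35] S(S(S(S(S(S(S(S(add(add(S(add(Z, Z)), mul(add(Z, Z), add(SSSZ, Z))), Z)))))))))
  [36] S(S(S(S(S(S(S(S(add(S(add(add(Z, Z), mul(add(Z, Z), add(SSSZ, Z)))), Z)))))))))
  [37] S(S(S(S(S(S(S(S(S(add(add(add(Z, Z), mul(add(Z, Z), add(SSSZ, Z))), Z))))))))))
  [38] S(S(S(S(S(S(S(S(S(add(add(Z, mul(add(Z, Z), add(SSSZ, Z))), Z))))))))))
  [39] S(S(S(S(S(S(S(S(S(add(mul(add(Z, Z), add(SSSZ, Z)), Z))))))))))
  [40] S(S(S(S(S(S(S(S(S(add(mul(Z, add(SSSZ, Z)), Z))))))))))
  [41] S(S(S(S(S(S(S(S(S(add(Z, Z))))))))))
  [42] S^9(Z)

Term B:
  start: add(mul(SZ, SZ), mul(SSZ, SSZ))
  [1] add(add(SZ, mul(Z, SZ)), mul(SSZ, SSZ))
  [2] add(S(add(Z, mul(Z, SZ))), mul(SSZ, SSZ))
  [3] S(add(add(Z, mul(Z, SZ)), mul(SSZ, SSZ)))
  [4] S(add(mul(Z, SZ), mul(SSZ, SSZ)))
  [5] S(add(Z, mul(SSZ, SSZ)))
  [6] S(mul(SSZ, SSZ))
  [7] S(add(SSZ, mul(SZ, SSZ)))
  [8] S(S(add(SZ, mul(SZ, SSZ))))
  [9] S(S(S(add(Z, mul(SZ, SSZ)))))
  [10] S(S(S(mul(SZ, SSZ))))
  [11] S(S(S(add(SSZ, mul(Z, SSZ)))))
  [12] S(S(S(S(add(SZ, mul(Z, SSZ))))))
  [13] S(S(S(S(S(add(Z, mul(Z, SSZ)))))))
  [14] S(S(S(S(S(mul(Z, SSZ))))))
  [15] S^5(Z)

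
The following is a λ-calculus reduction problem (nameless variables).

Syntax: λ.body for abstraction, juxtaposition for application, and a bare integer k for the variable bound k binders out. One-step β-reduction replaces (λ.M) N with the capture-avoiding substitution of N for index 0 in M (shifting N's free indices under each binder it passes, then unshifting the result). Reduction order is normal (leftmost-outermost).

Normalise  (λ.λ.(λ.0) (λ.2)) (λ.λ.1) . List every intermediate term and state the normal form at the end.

  start: (λ.λ.(λ.0) (λ.2)) (λ.λ.1)
  [1] λ.(λ.0) (λ.λ.λ.1)
  [2] λ.λ.λ.λ.1

Answer: normal form = λ.λ.λ.λ.1  (in 2 steps)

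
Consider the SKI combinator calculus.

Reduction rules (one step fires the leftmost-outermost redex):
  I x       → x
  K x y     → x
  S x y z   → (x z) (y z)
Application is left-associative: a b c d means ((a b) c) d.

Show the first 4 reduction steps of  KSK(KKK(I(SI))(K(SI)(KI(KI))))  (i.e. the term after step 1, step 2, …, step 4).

Answer: after 4 steps: S(SI)

Derivation:
  start: KSK(KKK(I(SI))(K(SI)(KI(KI))))
  [1] S(KKK(I(SI))(K(SI)(KI(KI))))
  [2] S(K(I(SI))(K(SI)(KI(KI))))
  [3] S(I(SI))
  [4] S(SI)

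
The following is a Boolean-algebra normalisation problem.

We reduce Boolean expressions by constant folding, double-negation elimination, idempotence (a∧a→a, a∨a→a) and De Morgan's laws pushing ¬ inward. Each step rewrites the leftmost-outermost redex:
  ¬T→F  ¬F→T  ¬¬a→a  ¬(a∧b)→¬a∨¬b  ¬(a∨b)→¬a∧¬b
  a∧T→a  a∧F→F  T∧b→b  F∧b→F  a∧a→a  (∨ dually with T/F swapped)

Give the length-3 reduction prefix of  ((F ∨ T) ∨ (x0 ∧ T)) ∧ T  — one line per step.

Answer: after 3 steps: T

Reduction:
  start: ((F ∨ T) ∨ (x0 ∧ T)) ∧ T
  →1  (F ∨ T) ∨ (x0 ∧ T)
  →2  T ∨ (x0 ∧ T)
  →3  T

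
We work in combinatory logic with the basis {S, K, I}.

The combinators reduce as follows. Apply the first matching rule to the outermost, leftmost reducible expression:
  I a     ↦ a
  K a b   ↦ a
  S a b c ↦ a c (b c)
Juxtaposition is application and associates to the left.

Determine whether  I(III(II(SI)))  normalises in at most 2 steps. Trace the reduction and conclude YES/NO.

Answer: NO — after 2 steps the term is II(II(SI)), not yet normal

Working:
  start: I(III(II(SI)))
  step 1: III(II(SI))
  step 2: II(II(SI))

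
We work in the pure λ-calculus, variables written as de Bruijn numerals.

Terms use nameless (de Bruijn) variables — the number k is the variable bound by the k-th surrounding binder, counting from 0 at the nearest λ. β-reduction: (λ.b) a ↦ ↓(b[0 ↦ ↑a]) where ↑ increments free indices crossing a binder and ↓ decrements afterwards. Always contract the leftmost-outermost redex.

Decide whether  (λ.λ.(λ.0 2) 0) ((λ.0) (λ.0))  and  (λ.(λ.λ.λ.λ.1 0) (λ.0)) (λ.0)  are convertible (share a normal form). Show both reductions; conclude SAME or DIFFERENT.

Answer: DIFFERENT — A ⇓ λ.0 (λ.0), B ⇓ λ.λ.λ.1 0

Reduction:
Term A:
  start: (λ.λ.(λ.0 2) 0) ((λ.0) (λ.0))
  [1] λ.(λ.0 ((λ.0) (λ.0))) 0
  [2] λ.0 ((λ.0) (λ.0))
  [3] λ.0 (λ.0)

Term B:
  start: (λ.(λ.λ.λ.λ.1 0) (λ.0)) (λ.0)
  [1] (λ.λ.λ.λ.1 0) (λ.0)
  [2] λ.λ.λ.1 0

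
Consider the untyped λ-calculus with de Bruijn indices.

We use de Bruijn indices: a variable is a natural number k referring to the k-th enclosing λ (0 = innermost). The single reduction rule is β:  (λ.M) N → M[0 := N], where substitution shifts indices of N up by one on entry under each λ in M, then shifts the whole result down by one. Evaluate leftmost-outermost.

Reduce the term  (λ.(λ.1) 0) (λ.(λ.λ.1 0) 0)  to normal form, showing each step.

  start: (λ.(λ.1) 0) (λ.(λ.λ.1 0) 0)
  [1] (λ.λ.(λ.λ.1 0) 0) (λ.(λ.λ.1 0) 0)
  [2] λ.(λ.λ.1 0) 0
  [3] λ.λ.1 0

Answer: normal form = λ.λ.1 0  (in 3 steps)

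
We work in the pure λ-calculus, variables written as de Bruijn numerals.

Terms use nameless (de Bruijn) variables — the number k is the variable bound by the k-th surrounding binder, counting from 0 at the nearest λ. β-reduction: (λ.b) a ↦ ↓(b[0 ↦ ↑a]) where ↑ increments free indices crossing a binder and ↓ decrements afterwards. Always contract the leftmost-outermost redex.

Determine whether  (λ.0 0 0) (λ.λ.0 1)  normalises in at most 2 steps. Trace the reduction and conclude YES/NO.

Answer: NO — after 2 steps the term is (λ.0 (λ.λ.0 1)) (λ.λ.0 1), not yet normal

Derivation:
  start: (λ.0 0 0) (λ.λ.0 1)
  →1  (λ.λ.0 1) (λ.λ.0 1) (λ.λ.0 1)
  →2  (λ.0 (λ.λ.0 1)) (λ.λ.0 1)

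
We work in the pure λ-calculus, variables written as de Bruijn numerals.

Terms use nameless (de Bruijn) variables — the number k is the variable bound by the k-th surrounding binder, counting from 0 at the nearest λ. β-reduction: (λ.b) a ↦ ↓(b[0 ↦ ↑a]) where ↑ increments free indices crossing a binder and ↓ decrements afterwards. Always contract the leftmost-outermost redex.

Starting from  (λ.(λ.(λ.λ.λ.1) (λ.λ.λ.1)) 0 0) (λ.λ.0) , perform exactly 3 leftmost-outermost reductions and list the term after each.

Answer: after 3 steps: (λ.λ.1) (λ.λ.0)

Derivation:
  start: (λ.(λ.(λ.λ.λ.1) (λ.λ.λ.1)) 0 0) (λ.λ.0)
  step 1: (λ.(λ.λ.λ.1) (λ.λ.λ.1)) (λ.λ.0) (λ.λ.0)
  step 2: (λ.λ.λ.1) (λ.λ.λ.1) (λ.λ.0)
  step 3: (λ.λ.1) (λ.λ.0)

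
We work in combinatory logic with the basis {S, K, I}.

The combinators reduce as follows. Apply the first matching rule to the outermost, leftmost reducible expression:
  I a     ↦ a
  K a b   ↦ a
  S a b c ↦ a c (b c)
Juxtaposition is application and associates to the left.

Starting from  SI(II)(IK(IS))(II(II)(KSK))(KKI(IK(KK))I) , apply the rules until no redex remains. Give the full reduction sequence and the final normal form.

Answer: normal form = SS(K(KK))  (in 13 steps)

Derivation:
  start: SI(II)(IK(IS))(II(II)(KSK))(KKI(IK(KK))I)
  [1] I(IK(IS))(II(IK(IS)))(II(II)(KSK))(KKI(IK(KK))I)
  [2] IK(IS)(II(IK(IS)))(II(II)(KSK))(KKI(IK(KK))I)
  [3] K(IS)(II(IK(IS)))(II(II)(KSK))(KKI(IK(KK))I)
  [4] IS(II(II)(KSK))(KKI(IK(KK))I)
  [5] S(II(II)(KSK))(KKI(IK(KK))I)
  [6] S(I(II)(KSK))(KKI(IK(KK))I)
  [7] S(II(KSK))(KKI(IK(KK))I)
  [8] S(I(KSK))(KKI(IK(KK))I)
  [9] S(KSK)(KKI(IK(KK))I)
  [10] SS(KKI(IK(KK))I)
  [11] SS(K(IK(KK))I)
  [12] SS(IK(KK))
  [13] SS(K(KK))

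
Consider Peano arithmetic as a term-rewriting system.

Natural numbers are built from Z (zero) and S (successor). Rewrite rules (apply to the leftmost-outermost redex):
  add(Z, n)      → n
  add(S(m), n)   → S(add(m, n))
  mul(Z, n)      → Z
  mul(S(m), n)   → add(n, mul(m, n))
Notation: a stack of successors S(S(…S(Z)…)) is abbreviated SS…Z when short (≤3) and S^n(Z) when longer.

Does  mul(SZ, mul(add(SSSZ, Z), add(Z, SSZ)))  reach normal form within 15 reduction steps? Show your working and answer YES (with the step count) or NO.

  start: mul(SZ, mul(add(SSSZ, Z), add(Z, SSZ)))
  →1  add(mul(add(SSSZ, Z), add(Z, SSZ)), mul(Z, mul(add(SSSZ, Z), add(Z, SSZ))))
  →2  add(mul(S(add(SSZ, Z)), add(Z, SSZ)), mul(Z, mul(add(SSSZ, Z), add(Z, SSZ))))
  →3  add(add(add(Z, SSZ), mul(add(SSZ, Z), add(Z, SSZ))), mul(Z, mul(add(SSSZ, Z), add(Z, SSZ))))
  →4  add(add(SSZ, mul(add(SSZ, Z), add(Z, SSZ))), mul(Z, mul(add(SSSZ, Z), add(Z, SSZ))))
  →5  add(S(add(SZ, mul(add(SSZ, Z), add(Z, SSZ)))), mul(Z, mul(add(SSSZ, Z), add(Z, SSZ))))
  →6  S(add(add(SZ, mul(add(SSZ, Z), add(Z, SSZ))), mul(Z, mul(add(SSSZ, Z), add(Z, SSZ)))))
  →7  S(add(S(add(Z, mul(add(SSZ, Z), add(Z, SSZ)))), mul(Z, mul(add(SSSZ, Z), add(Z, SSZ)))))
  →8  S(S(add(add(Z, mul(add(SSZ, Z), add(Z, SSZ))), mul(Z, mul(add(SSSZ, Z), add(Z, SSZ))))))
  →9  S(S(add(mul(add(SSZ, Z), add(Z, SSZ)), mul(Z, mul(add(SSSZ, Z), add(Z, SSZ))))))
  →10  S(S(add(mul(S(add(SZ, Z)), add(Z, SSZ)), mul(Z, mul(add(SSSZ, Z), add(Z, SSZ))))))
  →11  S(S(add(add(add(Z, SSZ), mul(add(SZ, Z), add(Z, SSZ))), mul(Z, mul(add(SSSZ, Z), add(Z, SSZ))))))
  →12  S(S(add(add(SSZ, mul(add(SZ, Z), add(Z, SSZ))), mul(Z, mul(add(SSSZ, Z), add(Z, SSZ))))))
  →13  S(S(add(S(add(SZ, mul(add(SZ, Z), add(Z, SSZ)))), mul(Z, mul(add(SSSZ, Z), add(Z, SSZ))))))
  →14  S(S(S(add(add(SZ, mul(add(SZ, Z), add(Z, SSZ))), mul(Z, mul(add(SSSZ, Z), add(Z, SSZ)))))))
  →15  S(S(S(add(S(add(Z, mul(add(SZ, Z), add(Z, SSZ)))), mul(Z, mul(add(SSSZ, Z), add(Z, SSZ)))))))

Answer: NO — after 15 steps the term is S(S(S(add(S(add(Z, mul(add(SZ, Z), add(Z, SSZ)))), mul(Z, mul(add(SSSZ, Z), add(Z, SSZ))))))), not yet normal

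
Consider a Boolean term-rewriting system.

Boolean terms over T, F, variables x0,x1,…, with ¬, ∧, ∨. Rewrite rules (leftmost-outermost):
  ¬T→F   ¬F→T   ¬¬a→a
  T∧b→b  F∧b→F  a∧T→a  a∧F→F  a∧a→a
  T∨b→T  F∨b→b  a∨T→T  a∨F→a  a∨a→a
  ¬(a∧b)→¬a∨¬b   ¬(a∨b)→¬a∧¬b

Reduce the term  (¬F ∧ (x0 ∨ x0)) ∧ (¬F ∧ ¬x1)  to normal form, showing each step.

Answer: normal form = x0 ∧ ¬x1  (in 5 steps)

Derivation:
  start: (¬F ∧ (x0 ∨ x0)) ∧ (¬F ∧ ¬x1)
  step 1: (T ∧ (x0 ∨ x0)) ∧ (¬F ∧ ¬x1)
  step 2: (x0 ∨ x0) ∧ (¬F ∧ ¬x1)
  step 3: x0 ∧ (¬F ∧ ¬x1)
  step 4: x0 ∧ (T ∧ ¬x1)
  step 5: x0 ∧ ¬x1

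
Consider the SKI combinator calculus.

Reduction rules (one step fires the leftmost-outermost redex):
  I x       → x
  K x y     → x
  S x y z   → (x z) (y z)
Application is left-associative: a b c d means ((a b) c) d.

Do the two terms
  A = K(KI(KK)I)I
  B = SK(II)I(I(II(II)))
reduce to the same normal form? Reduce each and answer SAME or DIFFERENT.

Term A:
  start: K(KI(KK)I)I
  →1  KI(KK)I
  →2  II
  →3  I

Term B:
  start: SK(II)I(I(II(II)))
  →1  KI(III)(I(II(II)))
  →2  I(I(II(II)))
  →3  I(II(II))
  →4  II(II)
  →5  I(II)
  →6  II
  →7  I

Answer: SAME — A ⇓ I, B ⇓ I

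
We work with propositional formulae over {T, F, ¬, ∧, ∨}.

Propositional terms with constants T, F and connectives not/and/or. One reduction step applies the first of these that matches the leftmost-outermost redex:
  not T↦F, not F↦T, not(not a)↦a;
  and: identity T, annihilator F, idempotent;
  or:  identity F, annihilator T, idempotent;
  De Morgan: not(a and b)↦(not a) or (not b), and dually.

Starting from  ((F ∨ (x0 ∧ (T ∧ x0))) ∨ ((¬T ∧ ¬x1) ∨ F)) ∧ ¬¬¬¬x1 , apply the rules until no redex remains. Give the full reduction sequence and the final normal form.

Answer: normal form = x0 ∧ x1  (in 9 steps)

Working:
  start: ((F ∨ (x0 ∧ (T ∧ x0))) ∨ ((¬T ∧ ¬x1) ∨ F)) ∧ ¬¬¬¬x1
  [1] ((x0 ∧ (T ∧ x0)) ∨ ((¬T ∧ ¬x1) ∨ F)) ∧ ¬¬¬¬x1
  [2] ((x0 ∧ x0) ∨ ((¬T ∧ ¬x1) ∨ F)) ∧ ¬¬¬¬x1
  [3] (x0 ∨ ((¬T ∧ ¬x1) ∨ F)) ∧ ¬¬¬¬x1
  [4] (x0 ∨ (¬T ∧ ¬x1)) ∧ ¬¬¬¬x1
  [5] (x0 ∨ (F ∧ ¬x1)) ∧ ¬¬¬¬x1
  [6] (x0 ∨ F) ∧ ¬¬¬¬x1
  [7] x0 ∧ ¬¬¬¬x1
  [8] x0 ∧ ¬¬x1
  [9] x0 ∧ x1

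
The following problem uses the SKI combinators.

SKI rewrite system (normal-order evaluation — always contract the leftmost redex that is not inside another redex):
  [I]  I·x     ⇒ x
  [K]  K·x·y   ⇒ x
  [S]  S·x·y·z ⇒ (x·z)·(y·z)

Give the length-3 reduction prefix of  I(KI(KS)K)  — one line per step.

Answer: after 3 steps: K

Working:
  start: I(KI(KS)K)
  →1  KI(KS)K
  →2  IK
  →3  K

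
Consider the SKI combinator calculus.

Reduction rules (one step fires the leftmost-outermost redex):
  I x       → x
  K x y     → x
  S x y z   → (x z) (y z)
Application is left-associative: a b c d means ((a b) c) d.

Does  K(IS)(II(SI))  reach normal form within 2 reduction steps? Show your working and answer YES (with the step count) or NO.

Answer: YES — reaches normal form S in 2 ≤ 2 steps

Derivation:
  start: K(IS)(II(SI))
  →1  IS
  →2  S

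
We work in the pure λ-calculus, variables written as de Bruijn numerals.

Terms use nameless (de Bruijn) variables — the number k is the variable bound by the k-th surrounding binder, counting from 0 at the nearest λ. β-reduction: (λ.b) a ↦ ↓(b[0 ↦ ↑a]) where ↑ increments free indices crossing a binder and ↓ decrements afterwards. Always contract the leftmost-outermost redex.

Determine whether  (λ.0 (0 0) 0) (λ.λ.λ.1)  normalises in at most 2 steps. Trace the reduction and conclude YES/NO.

  start: (λ.0 (0 0) 0) (λ.λ.λ.1)
  step 1: (λ.λ.λ.1) ((λ.λ.λ.1) (λ.λ.λ.1)) (λ.λ.λ.1)
  step 2: (λ.λ.1) (λ.λ.λ.1)

Answer: NO — after 2 steps the term is (λ.λ.1) (λ.λ.λ.1), not yet normal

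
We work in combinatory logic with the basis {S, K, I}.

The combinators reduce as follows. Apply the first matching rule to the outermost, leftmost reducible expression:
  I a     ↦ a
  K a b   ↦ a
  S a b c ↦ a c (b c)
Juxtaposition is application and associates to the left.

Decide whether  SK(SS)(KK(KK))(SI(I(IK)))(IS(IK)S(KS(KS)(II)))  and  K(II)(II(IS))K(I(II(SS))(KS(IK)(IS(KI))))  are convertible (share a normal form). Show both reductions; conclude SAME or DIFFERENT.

Term A:
  start: SK(SS)(KK(KK))(SI(I(IK)))(IS(IK)S(KS(KS)(II)))
  →1  K(KK(KK))(SS(KK(KK)))(SI(I(IK)))(IS(IK)S(KS(KS)(II)))
  →2  KK(KK)(SI(I(IK)))(IS(IK)S(KS(KS)(II)))
  →3  K(SI(I(IK)))(IS(IK)S(KS(KS)(II)))
  →4  SI(I(IK))
  →5  SI(IK)
  →6  SIK

Term B:
  start: K(II)(II(IS))K(I(II(SS))(KS(IK)(IS(KI))))
  →1  IIK(I(II(SS))(KS(IK)(IS(KI))))
  →2  IK(I(II(SS))(KS(IK)(IS(KI))))
  →3  K(I(II(SS))(KS(IK)(IS(KI))))
  →4  K(II(SS)(KS(IK)(IS(KI))))
  →5  K(I(SS)(KS(IK)(IS(KI))))
  →6  K(SS(KS(IK)(IS(KI))))
  →7  K(SS(S(IS(KI))))
  →8  K(SS(S(S(KI))))

Answer: DIFFERENT — A ⇓ SIK, B ⇓ K(SS(S(S(KI))))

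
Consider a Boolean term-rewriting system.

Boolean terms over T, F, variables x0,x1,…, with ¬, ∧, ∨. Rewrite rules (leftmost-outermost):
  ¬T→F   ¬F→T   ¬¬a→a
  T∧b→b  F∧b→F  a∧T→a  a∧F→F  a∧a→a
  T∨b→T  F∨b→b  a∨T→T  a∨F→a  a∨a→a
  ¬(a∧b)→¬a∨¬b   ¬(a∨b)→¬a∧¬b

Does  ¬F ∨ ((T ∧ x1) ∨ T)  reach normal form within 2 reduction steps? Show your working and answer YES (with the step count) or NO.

  start: ¬F ∨ ((T ∧ x1) ∨ T)
  →1  T ∨ ((T ∧ x1) ∨ T)
  →2  T

Answer: YES — reaches normal form T in 2 ≤ 2 steps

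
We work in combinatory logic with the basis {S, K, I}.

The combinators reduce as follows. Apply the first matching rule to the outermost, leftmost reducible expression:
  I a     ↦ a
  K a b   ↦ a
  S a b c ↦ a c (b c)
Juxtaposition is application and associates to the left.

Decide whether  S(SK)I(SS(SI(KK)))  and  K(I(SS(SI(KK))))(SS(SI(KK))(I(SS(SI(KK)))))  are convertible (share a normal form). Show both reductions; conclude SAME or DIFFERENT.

Term A:
  start: S(SK)I(SS(SI(KK)))
  step 1: SK(SS(SI(KK)))(I(SS(SI(KK))))
  step 2: K(I(SS(SI(KK))))(SS(SI(KK))(I(SS(SI(KK)))))
  step 3: I(SS(SI(KK)))
  step 4: SS(SI(KK))

Term B:
  start: K(I(SS(SI(KK))))(SS(SI(KK))(I(SS(SI(KK)))))
  step 1: I(SS(SI(KK)))
  step 2: SS(SI(KK))

Answer: SAME — A ⇓ SS(SI(KK)), B ⇓ SS(SI(KK))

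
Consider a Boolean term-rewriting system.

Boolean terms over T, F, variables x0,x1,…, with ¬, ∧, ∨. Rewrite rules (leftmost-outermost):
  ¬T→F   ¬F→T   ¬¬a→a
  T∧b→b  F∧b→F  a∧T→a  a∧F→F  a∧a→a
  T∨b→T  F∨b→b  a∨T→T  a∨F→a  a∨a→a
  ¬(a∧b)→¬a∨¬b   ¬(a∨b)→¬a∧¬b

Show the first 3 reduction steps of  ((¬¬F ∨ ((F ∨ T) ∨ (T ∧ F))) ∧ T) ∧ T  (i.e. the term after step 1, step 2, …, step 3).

Answer: after 3 steps: F ∨ ((F ∨ T) ∨ (T ∧ F))

Reduction:
  start: ((¬¬F ∨ ((F ∨ T) ∨ (T ∧ F))) ∧ T) ∧ T
  →1  (¬¬F ∨ ((F ∨ T) ∨ (T ∧ F))) ∧ T
  →2  ¬¬F ∨ ((F ∨ T) ∨ (T ∧ F))
  →3  F ∨ ((F ∨ T) ∨ (T ∧ F))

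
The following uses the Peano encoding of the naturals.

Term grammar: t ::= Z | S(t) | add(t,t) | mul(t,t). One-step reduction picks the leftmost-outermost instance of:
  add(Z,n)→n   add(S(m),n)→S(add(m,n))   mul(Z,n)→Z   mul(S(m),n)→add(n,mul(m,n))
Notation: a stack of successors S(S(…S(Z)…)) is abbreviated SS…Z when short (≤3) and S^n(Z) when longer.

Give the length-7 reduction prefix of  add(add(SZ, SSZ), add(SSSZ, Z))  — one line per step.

Answer: after 7 steps: S(S(S(S(add(SSZ, Z)))))

Working:
  start: add(add(SZ, SSZ), add(SSSZ, Z))
  [1] add(S(add(Z, SSZ)), add(SSSZ, Z))
  [2] S(add(add(Z, SSZ), add(SSSZ, Z)))
  [3] S(add(SSZ, add(SSSZ, Z)))
  [4] S(S(add(SZ, add(SSSZ, Z))))
  [5] S(S(S(add(Z, add(SSSZ, Z)))))
  [6] S(S(S(add(SSSZ, Z))))
  [7] S(S(S(S(add(SSZ, Z)))))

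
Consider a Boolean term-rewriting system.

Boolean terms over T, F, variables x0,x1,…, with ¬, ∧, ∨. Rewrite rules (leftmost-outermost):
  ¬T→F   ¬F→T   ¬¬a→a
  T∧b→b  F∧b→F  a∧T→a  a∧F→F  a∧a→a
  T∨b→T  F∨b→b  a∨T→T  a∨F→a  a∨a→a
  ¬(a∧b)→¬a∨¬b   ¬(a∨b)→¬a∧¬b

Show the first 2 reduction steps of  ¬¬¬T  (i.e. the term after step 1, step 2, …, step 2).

  start: ¬¬¬T
  step 1: ¬T
  step 2: F

Answer: after 2 steps: F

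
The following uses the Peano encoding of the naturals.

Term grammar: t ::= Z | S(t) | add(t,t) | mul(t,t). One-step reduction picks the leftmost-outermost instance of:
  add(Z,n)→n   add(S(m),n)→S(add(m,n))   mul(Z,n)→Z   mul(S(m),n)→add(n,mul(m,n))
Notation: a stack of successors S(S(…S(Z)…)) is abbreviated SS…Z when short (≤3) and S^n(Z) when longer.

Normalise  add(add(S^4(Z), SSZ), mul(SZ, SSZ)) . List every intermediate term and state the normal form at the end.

  start: add(add(S^4(Z), SSZ), mul(SZ, SSZ))
  [1] add(S(add(SSSZ, SSZ)), mul(SZ, SSZ))
  [2] S(add(add(SSSZ, SSZ), mul(SZ, SSZ)))
  [3] S(add(S(add(SSZ, SSZ)), mul(SZ, SSZ)))
  [4] S(S(add(add(SSZ, SSZ), mul(SZ, SSZ))))
  [5] S(S(add(S(add(SZ, SSZ)), mul(SZ, SSZ))))
  [6] S(S(S(add(add(SZ, SSZ), mul(SZ, SSZ)))))
  [7] S(S(S(add(S(add(Z, SSZ)), mul(SZ, SSZ)))))
  [8] S(S(S(S(add(add(Z, SSZ), mul(SZ, SSZ))))))
  [9] S(S(S(S(add(SSZ, mul(SZ, SSZ))))))
  [10] S(S(S(S(S(add(SZ, mul(SZ, SSZ)))))))
  [11] S(S(S(S(S(S(add(Z, mul(SZ, SSZ))))))))
  [12] S(S(S(S(S(S(mul(SZ, SSZ)))))))
  [13] S(S(S(S(S(S(add(SSZ, mul(Z, SSZ))))))))
  [14] S(S(S(S(S(S(S(add(SZ, mul(Z, SSZ)))))))))
  [15] S(S(S(S(S(S(S(S(add(Z, mul(Z, SSZ))))))))))
  [16] S(S(S(S(S(S(S(S(mul(Z, SSZ)))))))))
  [17] S^8(Z)

Answer: normal form = S^8(Z)  (in 17 steps)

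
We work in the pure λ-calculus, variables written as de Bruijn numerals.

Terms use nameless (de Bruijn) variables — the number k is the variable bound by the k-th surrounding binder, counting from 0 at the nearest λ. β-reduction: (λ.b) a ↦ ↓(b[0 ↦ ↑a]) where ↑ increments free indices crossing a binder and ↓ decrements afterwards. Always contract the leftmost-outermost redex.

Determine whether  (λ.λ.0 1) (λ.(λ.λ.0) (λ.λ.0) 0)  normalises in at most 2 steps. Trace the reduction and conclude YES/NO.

Answer: NO — after 2 steps the term is λ.0 (λ.(λ.0) 0), not yet normal

Working:
  start: (λ.λ.0 1) (λ.(λ.λ.0) (λ.λ.0) 0)
  step 1: λ.0 (λ.(λ.λ.0) (λ.λ.0) 0)
  step 2: λ.0 (λ.(λ.0) 0)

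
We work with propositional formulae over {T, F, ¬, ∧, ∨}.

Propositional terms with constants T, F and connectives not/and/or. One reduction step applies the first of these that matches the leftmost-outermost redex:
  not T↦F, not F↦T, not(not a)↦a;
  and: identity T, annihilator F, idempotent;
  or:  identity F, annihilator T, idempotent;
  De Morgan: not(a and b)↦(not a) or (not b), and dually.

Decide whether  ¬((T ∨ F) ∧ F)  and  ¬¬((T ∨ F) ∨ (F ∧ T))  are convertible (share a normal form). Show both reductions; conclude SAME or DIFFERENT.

Term A:
  start: ¬((T ∨ F) ∧ F)
  step 1: ¬(T ∨ F) ∨ ¬F
  step 2: (¬T ∧ ¬F) ∨ ¬F
  step 3: (F ∧ ¬F) ∨ ¬F
  step 4: F ∨ ¬F
  step 5: ¬F
  step 6: T

Term B:
  start: ¬¬((T ∨ F) ∨ (F ∧ T))
  step 1: (T ∨ F) ∨ (F ∧ T)
  step 2: T ∨ (F ∧ T)
  step 3: T

Answer: SAME — A ⇓ T, B ⇓ T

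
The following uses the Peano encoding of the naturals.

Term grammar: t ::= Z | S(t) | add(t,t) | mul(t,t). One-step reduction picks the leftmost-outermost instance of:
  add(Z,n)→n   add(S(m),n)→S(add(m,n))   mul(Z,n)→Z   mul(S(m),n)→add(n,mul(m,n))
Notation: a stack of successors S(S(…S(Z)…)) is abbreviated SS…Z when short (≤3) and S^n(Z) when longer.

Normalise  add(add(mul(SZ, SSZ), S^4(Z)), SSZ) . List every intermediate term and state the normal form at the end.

  start: add(add(mul(SZ, SSZ), S^4(Z)), SSZ)
  →1  add(add(add(SSZ, mul(Z, SSZ)), S^4(Z)), SSZ)
  →2  add(add(S(add(SZ, mul(Z, SSZ))), S^4(Z)), SSZ)
  →3  add(S(add(add(SZ, mul(Z, SSZ)), S^4(Z))), SSZ)
  →4  S(add(add(add(SZ, mul(Z, SSZ)), S^4(Z)), SSZ))
  →5  S(add(add(S(add(Z, mul(Z, SSZ))), S^4(Z)), SSZ))
  →6  S(add(S(add(add(Z, mul(Z, SSZ)), S^4(Z))), SSZ))
  →7  S(S(add(add(add(Z, mul(Z, SSZ)), S^4(Z)), SSZ)))
  →8  S(S(add(add(mul(Z, SSZ), S^4(Z)), SSZ)))
  →9  S(S(add(add(Z, S^4(Z)), SSZ)))
  →10  S(S(add(S^4(Z), SSZ)))
  →11  S(S(S(add(SSSZ, SSZ))))
  →12  S(S(S(S(add(SSZ, SSZ)))))
  →13  S(S(S(S(S(add(SZ, SSZ))))))
  →14  S(S(S(S(S(S(add(Z, SSZ)))))))
  →15  S^8(Z)

Answer: normal form = S^8(Z)  (in 15 steps)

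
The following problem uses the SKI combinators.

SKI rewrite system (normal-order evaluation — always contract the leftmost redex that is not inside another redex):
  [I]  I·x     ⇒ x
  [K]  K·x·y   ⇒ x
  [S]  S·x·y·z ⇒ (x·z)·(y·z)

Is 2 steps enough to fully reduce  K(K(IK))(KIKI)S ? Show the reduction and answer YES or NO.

  start: K(K(IK))(KIKI)S
  [1] K(IK)S
  [2] IK

Answer: NO — after 2 steps the term is IK, not yet normal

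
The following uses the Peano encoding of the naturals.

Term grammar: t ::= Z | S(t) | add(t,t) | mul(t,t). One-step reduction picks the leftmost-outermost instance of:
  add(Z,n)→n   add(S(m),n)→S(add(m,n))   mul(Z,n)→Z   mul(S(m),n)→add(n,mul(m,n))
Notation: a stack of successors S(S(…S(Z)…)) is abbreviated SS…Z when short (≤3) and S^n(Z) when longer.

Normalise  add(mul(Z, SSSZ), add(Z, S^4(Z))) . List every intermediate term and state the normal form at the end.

Answer: normal form = S^4(Z)  (in 3 steps)

Working:
  start: add(mul(Z, SSSZ), add(Z, S^4(Z)))
  [1] add(Z, add(Z, S^4(Z)))
  [2] add(Z, S^4(Z))
  [3] S^4(Z)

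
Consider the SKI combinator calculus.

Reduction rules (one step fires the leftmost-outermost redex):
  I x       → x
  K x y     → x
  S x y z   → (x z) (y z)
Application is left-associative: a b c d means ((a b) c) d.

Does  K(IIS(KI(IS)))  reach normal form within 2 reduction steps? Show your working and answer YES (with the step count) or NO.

Answer: NO — after 2 steps the term is K(S(KI(IS))), not yet normal

Derivation:
  start: K(IIS(KI(IS)))
  step 1: K(IS(KI(IS)))
  step 2: K(S(KI(IS)))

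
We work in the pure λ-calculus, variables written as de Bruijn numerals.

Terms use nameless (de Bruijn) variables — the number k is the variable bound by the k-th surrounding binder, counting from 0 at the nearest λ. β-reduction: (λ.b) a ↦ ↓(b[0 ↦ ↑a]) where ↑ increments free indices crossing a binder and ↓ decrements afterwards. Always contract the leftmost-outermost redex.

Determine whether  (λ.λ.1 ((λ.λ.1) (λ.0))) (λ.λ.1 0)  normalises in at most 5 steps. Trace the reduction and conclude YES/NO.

Answer: YES — reaches normal form λ.λ.λ.0 in 4 ≤ 5 steps

Working:
  start: (λ.λ.1 ((λ.λ.1) (λ.0))) (λ.λ.1 0)
  step 1: λ.(λ.λ.1 0) ((λ.λ.1) (λ.0))
  step 2: λ.λ.(λ.λ.1) (λ.0) 0
  step 3: λ.λ.(λ.λ.0) 0
  step 4: λ.λ.λ.0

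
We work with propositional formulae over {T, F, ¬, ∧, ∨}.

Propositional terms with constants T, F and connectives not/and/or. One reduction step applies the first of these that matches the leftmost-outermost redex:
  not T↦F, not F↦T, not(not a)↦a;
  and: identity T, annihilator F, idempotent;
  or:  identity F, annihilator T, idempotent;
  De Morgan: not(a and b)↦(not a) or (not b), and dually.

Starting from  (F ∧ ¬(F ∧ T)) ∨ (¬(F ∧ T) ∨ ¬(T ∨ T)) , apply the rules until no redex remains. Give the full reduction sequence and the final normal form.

  start: (F ∧ ¬(F ∧ T)) ∨ (¬(F ∧ T) ∨ ¬(T ∨ T))
  →1  F ∨ (¬(F ∧ T) ∨ ¬(T ∨ T))
  →2  ¬(F ∧ T) ∨ ¬(T ∨ T)
  →3  (¬F ∨ ¬T) ∨ ¬(T ∨ T)
  →4  (T ∨ ¬T) ∨ ¬(T ∨ T)
  →5  T ∨ ¬(T ∨ T)
  →6  T

Answer: normal form = T  (in 6 steps)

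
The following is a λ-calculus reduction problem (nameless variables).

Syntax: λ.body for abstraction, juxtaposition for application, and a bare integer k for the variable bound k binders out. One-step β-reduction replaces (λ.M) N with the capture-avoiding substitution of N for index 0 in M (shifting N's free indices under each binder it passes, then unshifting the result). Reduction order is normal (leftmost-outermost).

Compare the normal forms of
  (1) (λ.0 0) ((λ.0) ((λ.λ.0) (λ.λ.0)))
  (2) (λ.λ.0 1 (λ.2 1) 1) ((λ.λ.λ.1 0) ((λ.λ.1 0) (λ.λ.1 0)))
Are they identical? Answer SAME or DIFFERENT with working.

Answer: DIFFERENT — A ⇓ λ.0, B ⇓ λ.0 (λ.λ.1 0) (λ.λ.2 0) (λ.λ.1 0)

Derivation:
Term A:
  start: (λ.0 0) ((λ.0) ((λ.λ.0) (λ.λ.0)))
  →1  (λ.0) ((λ.λ.0) (λ.λ.0)) ((λ.0) ((λ.λ.0) (λ.λ.0)))
  →2  (λ.λ.0) (λ.λ.0) ((λ.0) ((λ.λ.0) (λ.λ.0)))
  →3  (λ.0) ((λ.0) ((λ.λ.0) (λ.λ.0)))
  →4  (λ.0) ((λ.λ.0) (λ.λ.0))
  →5  (λ.λ.0) (λ.λ.0)
  →6  λ.0

Term B:
  start: (λ.λ.0 1 (λ.2 1) 1) ((λ.λ.λ.1 0) ((λ.λ.1 0) (λ.λ.1 0)))
  →1  λ.0 ((λ.λ.λ.1 0) ((λ.λ.1 0) (λ.λ.1 0))) (λ.(λ.λ.λ.1 0) ((λ.λ.1 0) (λ.λ.1 0)) 1) ((λ.λ.λ.1 0) ((λ.λ.1 0) (λ.λ.1 0)))
  →2  λ.0 (λ.λ.1 0) (λ.(λ.λ.λ.1 0) ((λ.λ.1 0) (λ.λ.1 0)) 1) ((λ.λ.λ.1 0) ((λ.λ.1 0) (λ.λ.1 0)))
  →3  λ.0 (λ.λ.1 0) (λ.(λ.λ.1 0) 1) ((λ.λ.λ.1 0) ((λ.λ.1 0) (λ.λ.1 0)))
  →4  λ.0 (λ.λ.1 0) (λ.λ.2 0) ((λ.λ.λ.1 0) ((λ.λ.1 0) (λ.λ.1 0)))
  →5  λ.0 (λ.λ.1 0) (λ.λ.2 0) (λ.λ.1 0)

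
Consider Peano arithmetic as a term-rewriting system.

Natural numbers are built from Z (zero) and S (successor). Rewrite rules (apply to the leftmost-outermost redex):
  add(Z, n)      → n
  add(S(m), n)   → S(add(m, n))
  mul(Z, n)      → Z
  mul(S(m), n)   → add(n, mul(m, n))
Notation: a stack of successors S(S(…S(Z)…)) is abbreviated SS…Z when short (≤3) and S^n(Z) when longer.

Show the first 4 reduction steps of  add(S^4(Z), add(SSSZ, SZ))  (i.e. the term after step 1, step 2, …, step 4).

Answer: after 4 steps: S(S(S(S(add(Z, add(SSSZ, SZ))))))

Working:
  start: add(S^4(Z), add(SSSZ, SZ))
  [1] S(add(SSSZ, add(SSSZ, SZ)))
  [2] S(S(add(SSZ, add(SSSZ, SZ))))
  [3] S(S(S(add(SZ, add(SSSZ, SZ)))))
  [4] S(S(S(S(add(Z, add(SSSZ, SZ))))))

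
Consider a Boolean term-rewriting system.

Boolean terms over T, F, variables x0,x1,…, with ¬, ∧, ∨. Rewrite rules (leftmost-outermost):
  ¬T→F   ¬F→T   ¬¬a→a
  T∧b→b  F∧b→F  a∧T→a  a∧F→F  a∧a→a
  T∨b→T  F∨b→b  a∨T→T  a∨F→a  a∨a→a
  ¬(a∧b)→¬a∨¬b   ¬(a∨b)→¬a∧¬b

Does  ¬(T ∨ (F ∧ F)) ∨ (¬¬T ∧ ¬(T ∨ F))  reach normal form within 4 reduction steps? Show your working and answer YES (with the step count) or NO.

Answer: NO — after 4 steps the term is ¬¬T ∧ ¬(T ∨ F), not yet normal

Working:
  start: ¬(T ∨ (F ∧ F)) ∨ (¬¬T ∧ ¬(T ∨ F))
  →1  (¬T ∧ ¬(F ∧ F)) ∨ (¬¬T ∧ ¬(T ∨ F))
  →2  (F ∧ ¬(F ∧ F)) ∨ (¬¬T ∧ ¬(T ∨ F))
  →3  F ∨ (¬¬T ∧ ¬(T ∨ F))
  →4  ¬¬T ∧ ¬(T ∨ F)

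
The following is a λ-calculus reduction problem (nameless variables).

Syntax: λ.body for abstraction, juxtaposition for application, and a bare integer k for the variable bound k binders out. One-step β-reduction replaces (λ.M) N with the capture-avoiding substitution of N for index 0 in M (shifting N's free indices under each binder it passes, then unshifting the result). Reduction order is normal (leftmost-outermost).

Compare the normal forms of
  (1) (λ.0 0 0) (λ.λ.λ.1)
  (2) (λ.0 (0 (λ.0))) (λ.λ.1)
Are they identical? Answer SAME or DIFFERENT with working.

Answer: DIFFERENT — A ⇓ λ.λ.λ.λ.1, B ⇓ λ.λ.λ.0

Reduction:
Term A:
  start: (λ.0 0 0) (λ.λ.λ.1)
  step 1: (λ.λ.λ.1) (λ.λ.λ.1) (λ.λ.λ.1)
  step 2: (λ.λ.1) (λ.λ.λ.1)
  step 3: λ.λ.λ.λ.1

Term B:
  start: (λ.0 (0 (λ.0))) (λ.λ.1)
  step 1: (λ.λ.1) ((λ.λ.1) (λ.0))
  step 2: λ.(λ.λ.1) (λ.0)
  step 3: λ.λ.λ.0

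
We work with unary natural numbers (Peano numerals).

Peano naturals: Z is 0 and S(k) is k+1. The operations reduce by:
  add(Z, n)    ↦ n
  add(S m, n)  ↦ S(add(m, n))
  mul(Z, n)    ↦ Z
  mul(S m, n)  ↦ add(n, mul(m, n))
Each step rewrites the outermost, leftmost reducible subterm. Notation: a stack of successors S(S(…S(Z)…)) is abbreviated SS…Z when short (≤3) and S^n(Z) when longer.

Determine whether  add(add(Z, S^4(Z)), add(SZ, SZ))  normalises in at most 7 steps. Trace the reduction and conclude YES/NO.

  start: add(add(Z, S^4(Z)), add(SZ, SZ))
  →1  add(S^4(Z), add(SZ, SZ))
  →2  S(add(SSSZ, add(SZ, SZ)))
  →3  S(S(add(SSZ, add(SZ, SZ))))
  →4  S(S(S(add(SZ, add(SZ, SZ)))))
  →5  S(S(S(S(add(Z, add(SZ, SZ))))))
  →6  S(S(S(S(add(SZ, SZ)))))
  →7  S(S(S(S(S(add(Z, SZ))))))

Answer: NO — after 7 steps the term is S(S(S(S(S(add(Z, SZ)))))), not yet normal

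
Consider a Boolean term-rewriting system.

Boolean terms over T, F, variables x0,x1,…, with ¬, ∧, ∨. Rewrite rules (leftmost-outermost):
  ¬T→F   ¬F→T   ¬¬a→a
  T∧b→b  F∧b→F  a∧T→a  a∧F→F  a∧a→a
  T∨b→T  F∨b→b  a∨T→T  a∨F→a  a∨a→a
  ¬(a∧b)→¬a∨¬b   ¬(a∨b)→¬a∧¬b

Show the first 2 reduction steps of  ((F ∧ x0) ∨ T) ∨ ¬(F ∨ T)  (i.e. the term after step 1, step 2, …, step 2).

  start: ((F ∧ x0) ∨ T) ∨ ¬(F ∨ T)
  step 1: T ∨ ¬(F ∨ T)
  step 2: T

Answer: after 2 steps: T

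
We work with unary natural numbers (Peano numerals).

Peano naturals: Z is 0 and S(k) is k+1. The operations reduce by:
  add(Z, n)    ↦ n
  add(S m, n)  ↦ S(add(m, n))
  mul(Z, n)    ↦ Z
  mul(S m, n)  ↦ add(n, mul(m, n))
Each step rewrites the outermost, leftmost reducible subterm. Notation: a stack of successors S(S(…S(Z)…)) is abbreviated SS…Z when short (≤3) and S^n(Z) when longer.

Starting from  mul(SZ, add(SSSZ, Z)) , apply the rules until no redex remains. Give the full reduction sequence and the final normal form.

Answer: normal form = SSSZ  (in 10 steps)

Derivation:
  start: mul(SZ, add(SSSZ, Z))
  →1  add(add(SSSZ, Z), mul(Z, add(SSSZ, Z)))
  →2  add(S(add(SSZ, Z)), mul(Z, add(SSSZ, Z)))
  →3  S(add(add(SSZ, Z), mul(Z, add(SSSZ, Z))))
  →4  S(add(S(add(SZ, Z)), mul(Z, add(SSSZ, Z))))
  →5  S(S(add(add(SZ, Z), mul(Z, add(SSSZ, Z)))))
  →6  S(S(add(S(add(Z, Z)), mul(Z, add(SSSZ, Z)))))
  →7  S(S(S(add(add(Z, Z), mul(Z, add(SSSZ, Z))))))
  →8  S(S(S(add(Z, mul(Z, add(SSSZ, Z))))))
  →9  S(S(S(mul(Z, add(SSSZ, Z)))))
  →10  SSSZ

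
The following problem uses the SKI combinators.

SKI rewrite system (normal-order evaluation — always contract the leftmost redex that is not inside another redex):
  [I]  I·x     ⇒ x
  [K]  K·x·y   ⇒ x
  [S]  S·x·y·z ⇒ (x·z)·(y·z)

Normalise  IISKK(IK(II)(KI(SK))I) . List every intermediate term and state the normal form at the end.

Answer: normal form = I  (in 8 steps)

Derivation:
  start: IISKK(IK(II)(KI(SK))I)
  →1  ISKK(IK(II)(KI(SK))I)
  →2  SKK(IK(II)(KI(SK))I)
  →3  K(IK(II)(KI(SK))I)(K(IK(II)(KI(SK))I))
  →4  IK(II)(KI(SK))I
  →5  K(II)(KI(SK))I
  →6  III
  →7  II
  →8  I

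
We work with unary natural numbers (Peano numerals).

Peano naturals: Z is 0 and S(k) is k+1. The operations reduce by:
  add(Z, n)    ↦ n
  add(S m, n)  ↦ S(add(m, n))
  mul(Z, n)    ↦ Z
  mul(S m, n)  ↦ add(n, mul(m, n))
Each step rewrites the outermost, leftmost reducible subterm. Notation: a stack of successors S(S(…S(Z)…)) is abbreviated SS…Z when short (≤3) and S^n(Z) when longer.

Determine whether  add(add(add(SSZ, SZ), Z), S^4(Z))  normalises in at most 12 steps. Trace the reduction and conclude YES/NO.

Answer: YES — reaches normal form S^7(Z) in 11 ≤ 12 steps

Working:
  start: add(add(add(SSZ, SZ), Z), S^4(Z))
  step 1: add(add(S(add(SZ, SZ)), Z), S^4(Z))
  step 2: add(S(add(add(SZ, SZ), Z)), S^4(Z))
  step 3: S(add(add(add(SZ, SZ), Z), S^4(Z)))
  step 4: S(add(add(S(add(Z, SZ)), Z), S^4(Z)))
  step 5: S(add(S(add(add(Z, SZ), Z)), S^4(Z)))
  step 6: S(S(add(add(add(Z, SZ), Z), S^4(Z))))
  step 7: S(S(add(add(SZ, Z), S^4(Z))))
  step 8: S(S(add(S(add(Z, Z)), S^4(Z))))
  step 9: S(S(S(add(add(Z, Z), S^4(Z)))))
  step 10: S(S(S(add(Z, S^4(Z)))))
  step 11: S^7(Z)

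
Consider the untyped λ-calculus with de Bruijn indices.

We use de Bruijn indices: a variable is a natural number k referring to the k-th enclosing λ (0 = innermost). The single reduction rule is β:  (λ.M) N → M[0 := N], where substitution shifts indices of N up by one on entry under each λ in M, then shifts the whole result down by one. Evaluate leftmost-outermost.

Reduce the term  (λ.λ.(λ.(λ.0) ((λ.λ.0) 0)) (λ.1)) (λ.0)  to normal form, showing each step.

Answer: normal form = λ.λ.0  (in 4 steps)

Working:
  start: (λ.λ.(λ.(λ.0) ((λ.λ.0) 0)) (λ.1)) (λ.0)
  step 1: λ.(λ.(λ.0) ((λ.λ.0) 0)) (λ.1)
  step 2: λ.(λ.0) ((λ.λ.0) (λ.1))
  step 3: λ.(λ.λ.0) (λ.1)
  step 4: λ.λ.0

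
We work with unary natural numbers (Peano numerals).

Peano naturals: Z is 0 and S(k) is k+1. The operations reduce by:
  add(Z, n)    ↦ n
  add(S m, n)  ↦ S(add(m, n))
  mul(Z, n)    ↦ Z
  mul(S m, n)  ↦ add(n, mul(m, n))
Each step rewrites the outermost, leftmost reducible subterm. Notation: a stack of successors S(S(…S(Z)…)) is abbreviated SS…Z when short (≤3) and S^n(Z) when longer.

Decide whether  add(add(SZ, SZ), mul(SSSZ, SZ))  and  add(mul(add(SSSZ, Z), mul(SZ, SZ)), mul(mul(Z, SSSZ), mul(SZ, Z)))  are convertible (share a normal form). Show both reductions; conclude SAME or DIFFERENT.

Answer: DIFFERENT — A ⇓ S^5(Z), B ⇓ SSSZ

Working:
Term A:
  start: add(add(SZ, SZ), mul(SSSZ, SZ))
  →1  add(S(add(Z, SZ)), mul(SSSZ, SZ))
  →2  S(add(add(Z, SZ), mul(SSSZ, SZ)))
  →3  S(add(SZ, mul(SSSZ, SZ)))
  →4  S(S(add(Z, mul(SSSZ, SZ))))
  →5  S(S(mul(SSSZ, SZ)))
  →6  S(S(add(SZ, mul(SSZ, SZ))))
  →7  S(S(S(add(Z, mul(SSZ, SZ)))))
  →8  S(S(S(mul(SSZ, SZ))))
  →9  S(S(S(add(SZ, mul(SZ, SZ)))))
  →10  S(S(S(S(add(Z, mul(SZ, SZ))))))
  →11  S(S(S(S(mul(SZ, SZ)))))
  →12  S(S(S(S(add(SZ, mul(Z, SZ))))))
  →13  S(S(S(S(S(add(Z, mul(Z, SZ)))))))
  →14  S(S(S(S(S(mul(Z, SZ))))))
  →15  S^5(Z)

Term B:
  start: add(mul(add(SSSZ, Z), mul(SZ, SZ)), mul(mul(Z, SSSZ), mul(SZ, Z)))
  →1  add(mul(S(add(SSZ, Z)), mul(SZ, SZ)), mul(mul(Z, SSSZ), mul(SZ, Z)))
  →2  add(add(mul(SZ, SZ), mul(add(SSZ, Z), mul(SZ, SZ))), mul(mul(Z, SSSZ), mul(SZ, Z)))
  →3  add(add(add(SZ, mul(Z, SZ)), mul(add(SSZ, Z), mul(SZ, SZ))), mul(mul(Z, SSSZ), mul(SZ, Z)))
  →4  add(add(S(add(Z, mul(Z, SZ))), mul(add(SSZ, Z), mul(SZ, SZ))), mul(mul(Z, SSSZ), mul(SZ, Z)))
  →5  add(S(add(add(Z, mul(Z, SZ)), mul(add(SSZ, Z), mul(SZ, SZ)))), mul(mul(Z, SSSZ), mul(SZ, Z)))
  →6  S(add(add(add(Z, mul(Z, SZ)), mul(add(SSZ, Z), mul(SZ, SZ))), mul(mul(Z, SSSZ), mul(SZ, Z))))
  →7  S(add(add(mul(Z, SZ), mul(add(SSZ, Z), mul(SZ, SZ))), mul(mul(Z, SSSZ), mul(SZ, Z))))
  →8  S(add(add(Z, mul(add(SSZ, Z), mul(SZ, SZ))), mul(mul(Z, SSSZ), mul(SZ, Z))))
  →9  S(add(mul(add(SSZ, Z), mul(SZ, SZ)), mul(mul(Z, SSSZ), mul(SZ, Z))))
  →10  S(add(mul(S(add(SZ, Z)), mul(SZ, SZ)), mul(mul(Z, SSSZ), mul(SZ, Z))))
  →11  S(add(add(mul(SZ, SZ), mul(add(SZ, Z), mul(SZ, SZ))), mul(mul(Z, SSSZ), mul(SZ, Z))))
  →12  S(add(add(add(SZ, mul(Z, SZ)), mul(add(SZ, Z), mul(SZ, SZ))), mul(mul(Z, SSSZ), mul(SZ, Z))))
  →13  S(add(add(S(add(Z, mul(Z, SZ))), mul(add(SZ, Z), mul(SZ, SZ))), mul(mul(Z, SSSZ), mul(SZ, Z))))
  →14  S(add(S(add(add(Z, mul(Z, SZ)), mul(add(SZ, Z), mul(SZ, SZ)))), mul(mul(Z, SSSZ), mul(SZ, Z))))
  →15  S(S(add(add(add(Z, mul(Z, SZ)), mul(add(SZ, Z), mul(SZ, SZ))), mul(mul(Z, SSSZ), mul(SZ, Z)))))
  →16  S(S(add(add(mul(Z, SZ), mul(add(SZ, Z), mul(SZ, SZ))), mul(mul(Z, SSSZ), mul(SZ, Z)))))
  →17  S(S(add(add(Z, mul(add(SZ, Z), mul(SZ, SZ))), mul(mul(Z, SSSZ), mul(SZ, Z)))))
  →18  S(S(add(mul(add(SZ, Z), mul(SZ, SZ)), mul(mul(Z, SSSZ), mul(SZ, Z)))))
  →19  S(S(add(mul(S(add(Z, Z)), mul(SZ, SZ)), mul(mul(Z, SSSZ), mul(SZ, Z)))))
  →20  S(S(add(add(mul(SZ, SZ), mul(add(Z, Z), mul(SZ, SZ))), mul(mul(Z, SSSZ), mul(SZ, Z)))))
  →21  S(S(add(add(add(SZ, mul(Z, SZ)), mul(add(Z, Z), mul(SZ, SZ))), mul(mul(Z, SSSZ), mul(SZ, Z)))))
  →22  S(S(add(add(S(add(Z, mul(Z, SZ))), mul(add(Z, Z), mul(SZ, SZ))), mul(mul(Z, SSSZ), mul(SZ, Z)))))
  →23  S(S(add(S(add(add(Z, mul(Z, SZ)), mul(add(Z, Z), mul(SZ, SZ)))), mul(mul(Z, SSSZ), mul(SZ, Z)))))
  →24  S(S(S(add(add(add(Z, mul(Z, SZ)), mul(add(Z, Z), mul(SZ, SZ))), mul(mul(Z, SSSZ), mul(SZ, Z))))))
  →25  S(S(S(add(add(mul(Z, SZ), mul(add(Z, Z), mul(SZ, SZ))), mul(mul(Z, SSSZ), mul(SZ, Z))))))
  →26  S(S(S(add(add(Z, mul(add(Z, Z), mul(SZ, SZ))), mul(mul(Z, SSSZ), mul(SZ, Z))))))
  →27  S(S(S(add(mul(add(Z, Z), mul(SZ, SZ)), mul(mul(Z, SSSZ), mul(SZ, Z))))))
  →28  S(S(S(add(mul(Z, mul(SZ, SZ)), mul(mul(Z, SSSZ), mul(SZ, Z))))))
  →29  S(S(S(add(Z, mul(mul(Z, SSSZ), mul(SZ, Z))))))
  →30  S(S(S(mul(mul(Z, SSSZ), mul(SZ, Z)))))
  →31  S(S(S(mul(Z, mul(SZ, Z)))))
  →32  SSSZ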